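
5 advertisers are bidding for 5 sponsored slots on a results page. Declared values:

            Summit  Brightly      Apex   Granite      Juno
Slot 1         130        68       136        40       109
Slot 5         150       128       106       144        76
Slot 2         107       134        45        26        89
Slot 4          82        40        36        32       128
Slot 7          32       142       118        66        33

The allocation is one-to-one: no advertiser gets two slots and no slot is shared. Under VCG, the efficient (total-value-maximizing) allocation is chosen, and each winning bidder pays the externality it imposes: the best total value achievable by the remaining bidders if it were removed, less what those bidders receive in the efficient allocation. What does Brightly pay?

Brightly pays $5.

Efficient allocation: Summit→Slot 2 ($107), Brightly→Slot 7 ($142), Apex→Slot 1 ($136), Granite→Slot 5 ($144), Juno→Slot 4 ($128); total welfare W = $657.
Brightly receives Slot 7 at value $142, so the others get W − 142 = $515.
Without Brightly: best allocation of the remaining 4 bidders over all 5 slots is Summit→Slot 1 ($130), Apex→Slot 7 ($118), Granite→Slot 5 ($144), Juno→Slot 4 ($128), total $520.
VCG payment = (others' best without Brightly) − (others' welfare with Brightly) = 520 − 515 = $5.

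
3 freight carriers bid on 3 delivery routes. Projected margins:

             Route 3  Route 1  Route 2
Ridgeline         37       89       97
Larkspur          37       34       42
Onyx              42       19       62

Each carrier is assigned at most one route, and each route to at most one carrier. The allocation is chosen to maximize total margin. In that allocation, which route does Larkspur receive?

Larkspur receives Route 3.

Optimal: Ridgeline→Route 1 ($89k), Larkspur→Route 3 ($37k), Onyx→Route 2 ($62k) — total 89+37+62 = $188k.
Row-greedy (each carrier in turn takes its best remaining route) gives $153k, worse by 35.
Larkspur's own top route is Route 2 ($42k), but forcing Larkspur→Route 2 and reassigning the rest optimally gives only $173k — worse by 15.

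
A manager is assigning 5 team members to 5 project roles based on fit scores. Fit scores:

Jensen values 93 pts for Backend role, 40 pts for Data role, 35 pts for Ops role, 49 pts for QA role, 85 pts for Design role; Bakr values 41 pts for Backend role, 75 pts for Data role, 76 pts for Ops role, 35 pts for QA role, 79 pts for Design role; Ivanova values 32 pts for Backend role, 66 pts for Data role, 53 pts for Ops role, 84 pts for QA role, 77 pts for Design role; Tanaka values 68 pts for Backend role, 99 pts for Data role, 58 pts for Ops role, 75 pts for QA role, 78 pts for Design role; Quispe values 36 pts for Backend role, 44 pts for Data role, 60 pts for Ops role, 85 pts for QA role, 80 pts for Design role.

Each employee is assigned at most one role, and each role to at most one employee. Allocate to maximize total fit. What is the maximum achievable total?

Maximum total: 432 pts

Optimal: Jensen→Backend role (93 pts), Bakr→Ops role (76 pts), Ivanova→QA role (84 pts), Tanaka→Data role (99 pts), Quispe→Design role (80 pts) — total 93+76+84+99+80 = 432 pts.
Column-greedy (each role in turn goes to its best remaining employee) gives 430 pts, worse by 2.
Swapping Ivanova↔Jensen (Ivanova→Backend role 32 pts, Jensen→QA role 49 pts) loses 96.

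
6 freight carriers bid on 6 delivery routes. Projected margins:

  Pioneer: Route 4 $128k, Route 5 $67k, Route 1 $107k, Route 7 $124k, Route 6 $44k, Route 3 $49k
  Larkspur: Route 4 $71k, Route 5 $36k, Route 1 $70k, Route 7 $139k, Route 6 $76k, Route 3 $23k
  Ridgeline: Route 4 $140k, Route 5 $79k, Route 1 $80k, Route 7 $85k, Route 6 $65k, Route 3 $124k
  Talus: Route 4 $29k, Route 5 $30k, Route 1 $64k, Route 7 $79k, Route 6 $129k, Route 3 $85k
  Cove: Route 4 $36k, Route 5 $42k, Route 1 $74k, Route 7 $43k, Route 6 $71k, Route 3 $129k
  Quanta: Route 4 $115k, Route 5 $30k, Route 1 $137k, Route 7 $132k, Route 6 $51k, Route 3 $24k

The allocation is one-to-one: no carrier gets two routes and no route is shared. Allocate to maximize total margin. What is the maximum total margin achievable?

Optimal: Pioneer→Route 4 ($128k), Larkspur→Route 7 ($139k), Ridgeline→Route 5 ($79k), Talus→Route 6 ($129k), Cove→Route 3 ($129k), Quanta→Route 1 ($137k) — total 128+139+79+129+129+137 = $741k.
Checked against all permutations: $741k is optimal.

Maximum total: $741k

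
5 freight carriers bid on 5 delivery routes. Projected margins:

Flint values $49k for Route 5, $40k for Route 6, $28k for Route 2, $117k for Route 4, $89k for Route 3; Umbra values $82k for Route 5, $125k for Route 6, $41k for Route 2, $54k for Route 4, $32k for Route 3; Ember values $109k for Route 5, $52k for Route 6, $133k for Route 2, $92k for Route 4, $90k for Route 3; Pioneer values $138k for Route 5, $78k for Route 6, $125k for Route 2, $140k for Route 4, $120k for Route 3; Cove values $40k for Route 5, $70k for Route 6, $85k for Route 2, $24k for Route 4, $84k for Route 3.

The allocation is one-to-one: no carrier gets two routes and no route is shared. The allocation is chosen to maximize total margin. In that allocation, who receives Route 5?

This is a one-to-one assignment (maximum-weight bipartite matching).
Optimal: Flint→Route 4 ($117k), Umbra→Route 6 ($125k), Ember→Route 2 ($133k), Pioneer→Route 5 ($138k), Cove→Route 3 ($84k) — total 117+125+133+138+84 = $597k.
Max-entry greedy (repeatedly take the single best remaining cell) gives $527k, worse by 70.
Next-best assignment: Flint→Route 4, Umbra→Route 6, Ember→Route 5, Pioneer→Route 2, Cove→Route 3 = $560k.
Every other assignment is strictly worse.
Pioneer's own top route is Route 4 ($140k), but forcing Pioneer→Route 4 and reassigning the rest optimally gives only $548k — worse by 49.

Pioneer receives Route 5.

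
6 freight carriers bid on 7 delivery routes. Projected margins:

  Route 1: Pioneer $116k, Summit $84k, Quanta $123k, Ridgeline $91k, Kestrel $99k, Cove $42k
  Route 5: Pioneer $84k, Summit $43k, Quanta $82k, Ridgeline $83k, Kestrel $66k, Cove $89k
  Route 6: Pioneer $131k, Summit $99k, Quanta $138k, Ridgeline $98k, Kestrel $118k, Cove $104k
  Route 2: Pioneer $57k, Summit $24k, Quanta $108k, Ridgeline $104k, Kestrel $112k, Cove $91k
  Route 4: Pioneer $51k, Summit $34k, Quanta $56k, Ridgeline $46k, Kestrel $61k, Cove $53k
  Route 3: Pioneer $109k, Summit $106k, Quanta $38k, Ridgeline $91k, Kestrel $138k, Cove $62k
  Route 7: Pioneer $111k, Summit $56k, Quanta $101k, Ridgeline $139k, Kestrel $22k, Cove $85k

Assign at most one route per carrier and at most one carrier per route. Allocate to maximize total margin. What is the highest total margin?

Maximum total: $700k

Optimal: Pioneer→Route 1 ($116k), Summit→Route 3 ($106k), Quanta→Route 6 ($138k), Ridgeline→Route 7 ($139k), Kestrel→Route 2 ($112k), Cove→Route 5 ($89k) — total 116+106+138+139+112+89 = $700k.
Column-greedy (each route in turn goes to its best remaining carrier) gives $607k, worse by 93.
Swapping Kestrel↔Summit (Kestrel→Route 3 $138k, Summit→Route 2 $24k) loses 56.
Checked against all permutations: $700k is optimal.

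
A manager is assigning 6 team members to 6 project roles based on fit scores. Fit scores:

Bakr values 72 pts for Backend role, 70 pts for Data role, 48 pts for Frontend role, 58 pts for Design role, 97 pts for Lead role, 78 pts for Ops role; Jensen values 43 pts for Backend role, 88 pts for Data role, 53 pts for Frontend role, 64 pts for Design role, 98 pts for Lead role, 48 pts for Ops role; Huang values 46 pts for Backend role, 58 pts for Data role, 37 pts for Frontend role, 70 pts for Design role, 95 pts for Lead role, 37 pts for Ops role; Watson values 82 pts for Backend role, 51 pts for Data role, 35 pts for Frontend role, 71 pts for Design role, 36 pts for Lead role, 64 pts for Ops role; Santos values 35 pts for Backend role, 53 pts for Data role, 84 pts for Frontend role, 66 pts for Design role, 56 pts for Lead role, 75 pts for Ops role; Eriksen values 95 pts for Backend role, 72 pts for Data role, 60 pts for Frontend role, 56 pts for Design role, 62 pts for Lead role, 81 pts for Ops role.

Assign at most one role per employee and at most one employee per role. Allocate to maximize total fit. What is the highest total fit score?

Optimal: Bakr→Ops role (78 pts), Jensen→Data role (88 pts), Huang→Lead role (95 pts), Watson→Design role (71 pts), Santos→Frontend role (84 pts), Eriksen→Backend role (95 pts) — total 78+88+95+71+84+95 = 511 pts.
Column-greedy (each role in turn goes to its best remaining employee) gives 472 pts, worse by 39.
Checked against all permutations: 511 pts is optimal.

Max total: 511 pts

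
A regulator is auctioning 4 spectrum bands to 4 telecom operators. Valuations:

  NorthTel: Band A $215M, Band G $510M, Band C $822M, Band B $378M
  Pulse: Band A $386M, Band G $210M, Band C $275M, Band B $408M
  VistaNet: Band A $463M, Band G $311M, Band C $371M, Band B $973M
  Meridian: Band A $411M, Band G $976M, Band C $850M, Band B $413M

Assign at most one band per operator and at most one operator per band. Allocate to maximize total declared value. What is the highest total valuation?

Optimal: NorthTel→Band C ($822M), Pulse→Band A ($386M), VistaNet→Band B ($973M), Meridian→Band G ($976M) — total 822+386+973+976 = $3157M.
Row-greedy (each operator in turn takes its best remaining band) gives $2669M, worse by 488.

Maximum total: $3157M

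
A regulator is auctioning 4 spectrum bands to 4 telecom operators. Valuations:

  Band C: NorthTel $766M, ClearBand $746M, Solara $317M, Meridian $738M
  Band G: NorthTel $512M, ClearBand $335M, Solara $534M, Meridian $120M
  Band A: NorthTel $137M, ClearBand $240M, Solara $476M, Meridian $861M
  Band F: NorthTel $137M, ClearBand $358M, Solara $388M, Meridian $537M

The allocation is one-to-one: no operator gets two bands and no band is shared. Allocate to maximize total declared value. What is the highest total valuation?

Max total: $2519M

This is a one-to-one assignment (maximum-weight bipartite matching).
Optimal: NorthTel→Band C ($766M), ClearBand→Band F ($358M), Solara→Band G ($534M), Meridian→Band A ($861M) — total 766+358+534+861 = $2519M.
Next-best assignment: NorthTel→Band G, ClearBand→Band C, Solara→Band F, Meridian→Band A = $2507M.
Swapping Solara↔NorthTel (Solara→Band C $317M, NorthTel→Band G $512M) loses 471.
No other one-to-one assignment exceeds $2519M.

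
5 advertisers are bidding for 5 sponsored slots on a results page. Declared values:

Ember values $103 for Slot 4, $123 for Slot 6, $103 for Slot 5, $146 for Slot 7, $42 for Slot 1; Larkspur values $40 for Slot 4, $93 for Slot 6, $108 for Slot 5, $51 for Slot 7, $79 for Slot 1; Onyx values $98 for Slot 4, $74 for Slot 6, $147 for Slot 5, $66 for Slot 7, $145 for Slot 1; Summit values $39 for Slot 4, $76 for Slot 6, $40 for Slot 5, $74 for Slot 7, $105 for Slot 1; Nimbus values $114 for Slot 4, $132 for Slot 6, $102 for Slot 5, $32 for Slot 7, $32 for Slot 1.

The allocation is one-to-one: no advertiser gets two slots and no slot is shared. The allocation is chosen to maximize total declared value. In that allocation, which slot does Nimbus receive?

Nimbus receives Slot 4.

Treat this as an assignment problem: match each advertiser to one slot.
Optimal: Ember→Slot 7 ($146), Larkspur→Slot 6 ($93), Onyx→Slot 5 ($147), Summit→Slot 1 ($105), Nimbus→Slot 4 ($114) — total 146+93+147+105+114 = $605.
Column-greedy (each slot in turn goes to its best remaining advertiser) gives $537, worse by 68.
Nimbus's own top slot is Slot 6 ($132), but forcing Nimbus→Slot 6 and reassigning the rest optimally gives only $589 — worse by 16.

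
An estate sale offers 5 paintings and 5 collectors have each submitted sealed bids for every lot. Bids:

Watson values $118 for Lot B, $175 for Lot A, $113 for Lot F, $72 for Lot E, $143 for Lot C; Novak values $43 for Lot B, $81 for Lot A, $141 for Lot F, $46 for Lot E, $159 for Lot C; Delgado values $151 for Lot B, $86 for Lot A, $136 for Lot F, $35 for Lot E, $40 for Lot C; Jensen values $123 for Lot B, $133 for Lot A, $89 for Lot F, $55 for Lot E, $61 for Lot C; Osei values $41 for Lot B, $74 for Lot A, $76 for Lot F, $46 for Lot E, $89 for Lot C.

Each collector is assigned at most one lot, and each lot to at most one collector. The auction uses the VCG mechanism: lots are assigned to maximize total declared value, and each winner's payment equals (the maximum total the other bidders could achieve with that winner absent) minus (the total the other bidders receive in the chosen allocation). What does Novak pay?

Novak pays $43.

Efficient allocation: Watson→Lot A ($175), Novak→Lot C ($159), Delgado→Lot F ($136), Jensen→Lot B ($123), Osei→Lot E ($46); total welfare W = $639.
Novak receives Lot C at value $159, so the others get W − 159 = $480.
Without Novak: best allocation of the remaining 4 bidders over all 5 lots is Watson→Lot A ($175), Delgado→Lot F ($136), Jensen→Lot B ($123), Osei→Lot C ($89), total $523.
VCG payment = (others' best without Novak) − (others' welfare with Novak) = 523 − 480 = $43.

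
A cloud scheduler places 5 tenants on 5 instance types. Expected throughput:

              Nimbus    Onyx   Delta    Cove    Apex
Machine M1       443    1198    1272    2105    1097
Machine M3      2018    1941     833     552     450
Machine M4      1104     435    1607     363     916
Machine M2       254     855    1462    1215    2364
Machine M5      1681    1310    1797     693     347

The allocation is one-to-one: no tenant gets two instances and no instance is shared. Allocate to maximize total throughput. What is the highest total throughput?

Optimal: Nimbus→Machine M5 (1681 ops/s), Onyx→Machine M3 (1941 ops/s), Delta→Machine M4 (1607 ops/s), Cove→Machine M1 (2105 ops/s), Apex→Machine M2 (2364 ops/s) — total 1681+1941+1607+2105+2364 = 9698 ops/s.
Column-greedy (each instance in turn goes to its best remaining tenant) gives 9404 ops/s, worse by 294.
Swapping Onyx↔Cove (Onyx→Machine M1 1198 ops/s, Cove→Machine M3 552 ops/s) loses 2296.

Max total: 9698 ops/s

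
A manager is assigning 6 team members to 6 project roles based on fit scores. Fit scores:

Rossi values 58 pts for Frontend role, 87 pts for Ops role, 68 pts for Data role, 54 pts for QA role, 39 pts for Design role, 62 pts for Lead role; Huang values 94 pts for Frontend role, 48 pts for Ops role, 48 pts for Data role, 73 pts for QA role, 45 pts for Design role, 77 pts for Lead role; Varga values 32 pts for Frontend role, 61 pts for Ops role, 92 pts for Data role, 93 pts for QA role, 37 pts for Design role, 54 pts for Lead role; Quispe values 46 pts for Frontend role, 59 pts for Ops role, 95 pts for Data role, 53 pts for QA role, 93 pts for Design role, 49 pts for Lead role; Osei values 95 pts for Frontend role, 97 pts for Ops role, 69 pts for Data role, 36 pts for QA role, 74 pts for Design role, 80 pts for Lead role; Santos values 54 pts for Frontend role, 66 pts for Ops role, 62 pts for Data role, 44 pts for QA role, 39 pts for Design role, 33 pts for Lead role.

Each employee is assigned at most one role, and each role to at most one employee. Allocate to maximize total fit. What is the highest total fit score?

Max total: 509 pts

Treat this as an assignment problem: match each employee to one role.
Optimal: Rossi→Ops role (87 pts), Huang→Frontend role (94 pts), Varga→QA role (93 pts), Quispe→Design role (93 pts), Osei→Lead role (80 pts), Santos→Data role (62 pts) — total 87+94+93+93+80+62 = 509 pts.
Column-greedy (each role in turn goes to its best remaining employee) gives 448 pts, worse by 61.
Swapping Rossi↔Huang (Rossi→Frontend role 58 pts, Huang→Ops role 48 pts) loses 75.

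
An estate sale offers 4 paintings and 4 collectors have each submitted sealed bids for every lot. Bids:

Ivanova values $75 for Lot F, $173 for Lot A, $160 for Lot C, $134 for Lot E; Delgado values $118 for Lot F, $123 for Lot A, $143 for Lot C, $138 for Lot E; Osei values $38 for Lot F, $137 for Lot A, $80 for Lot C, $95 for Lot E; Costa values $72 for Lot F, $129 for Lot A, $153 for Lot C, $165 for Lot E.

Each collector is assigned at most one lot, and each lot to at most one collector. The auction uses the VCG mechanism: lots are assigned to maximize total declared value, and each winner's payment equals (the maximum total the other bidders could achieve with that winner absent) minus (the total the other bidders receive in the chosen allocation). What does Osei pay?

Efficient allocation: Ivanova→Lot C ($160), Delgado→Lot F ($118), Osei→Lot A ($137), Costa→Lot E ($165); total welfare W = $580.
Osei receives Lot A at value $137, so the others get W − 137 = $443.
Without Osei: best allocation of the remaining 3 bidders over all 4 lots is Ivanova→Lot A ($173), Delgado→Lot C ($143), Costa→Lot E ($165), total $481.
VCG payment = (others' best without Osei) − (others' welfare with Osei) = 481 − 443 = $38.

Osei pays $38.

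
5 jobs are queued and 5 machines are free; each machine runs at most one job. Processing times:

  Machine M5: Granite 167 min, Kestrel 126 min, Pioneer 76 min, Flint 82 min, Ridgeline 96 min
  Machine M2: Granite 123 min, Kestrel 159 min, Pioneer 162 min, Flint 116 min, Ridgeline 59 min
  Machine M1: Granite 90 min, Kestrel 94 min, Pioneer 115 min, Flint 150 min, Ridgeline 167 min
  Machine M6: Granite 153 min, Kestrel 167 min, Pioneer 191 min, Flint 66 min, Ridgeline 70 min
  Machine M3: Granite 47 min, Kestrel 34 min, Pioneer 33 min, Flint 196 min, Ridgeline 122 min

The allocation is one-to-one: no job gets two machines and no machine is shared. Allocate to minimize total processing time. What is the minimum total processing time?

Optimal: Granite→Machine M1 (90 min), Kestrel→Machine M3 (34 min), Pioneer→Machine M5 (76 min), Flint→Machine M6 (66 min), Ridgeline→Machine M2 (59 min) — total 90+34+76+66+59 = 325 min.
Min-entry greedy (repeatedly take the single cheapest remaining cell) gives 374 min, worse by 49.
Swapping Granite↔Pioneer (Granite→Machine M5 167 min, Pioneer→Machine M1 115 min) adds 116.
Every other assignment is strictly worse.

Minimum total: 325 min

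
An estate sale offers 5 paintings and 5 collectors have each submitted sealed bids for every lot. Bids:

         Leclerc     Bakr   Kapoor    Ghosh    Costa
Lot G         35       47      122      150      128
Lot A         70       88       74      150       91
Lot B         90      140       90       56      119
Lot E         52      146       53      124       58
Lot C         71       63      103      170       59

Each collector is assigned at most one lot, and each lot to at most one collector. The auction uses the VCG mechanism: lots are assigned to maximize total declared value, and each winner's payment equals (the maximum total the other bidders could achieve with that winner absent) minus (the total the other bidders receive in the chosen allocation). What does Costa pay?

Costa pays $20.

Efficient allocation: Leclerc→Lot A ($70), Bakr→Lot E ($146), Kapoor→Lot G ($122), Ghosh→Lot C ($170), Costa→Lot B ($119); total welfare W = $627.
Costa receives Lot B at value $119, so the others get W − 119 = $508.
Without Costa: best allocation of the remaining 4 bidders over all 5 lots is Leclerc→Lot B ($90), Bakr→Lot E ($146), Kapoor→Lot G ($122), Ghosh→Lot C ($170), total $528.
VCG payment = (others' best without Costa) − (others' welfare with Costa) = 528 − 508 = $20.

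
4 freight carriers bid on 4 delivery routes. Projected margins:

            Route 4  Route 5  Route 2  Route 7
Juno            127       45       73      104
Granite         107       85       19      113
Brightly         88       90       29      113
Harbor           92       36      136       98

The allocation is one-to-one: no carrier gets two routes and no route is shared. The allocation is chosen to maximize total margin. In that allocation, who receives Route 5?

Brightly receives Route 5.

Optimal: Juno→Route 4 ($127k), Granite→Route 7 ($113k), Brightly→Route 5 ($90k), Harbor→Route 2 ($136k) — total 127+113+90+136 = $466k.
Next-best assignment: Juno→Route 4, Granite→Route 5, Brightly→Route 7, Harbor→Route 2 = $461k.
Brightly's own top route is Route 7 ($113k), but forcing Brightly→Route 7 and reassigning the rest optimally gives only $461k — worse by 5.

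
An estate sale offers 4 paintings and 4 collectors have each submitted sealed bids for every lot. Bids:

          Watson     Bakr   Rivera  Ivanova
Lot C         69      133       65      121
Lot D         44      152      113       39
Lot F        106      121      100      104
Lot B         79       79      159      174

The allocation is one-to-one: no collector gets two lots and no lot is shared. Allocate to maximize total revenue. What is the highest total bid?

Optimal: Watson→Lot F ($106), Bakr→Lot D ($152), Rivera→Lot B ($159), Ivanova→Lot C ($121) — total 106+152+159+121 = $538.
Max-entry greedy (repeatedly take the single best remaining cell) gives $497, worse by 41.
Swapping Rivera↔Bakr (Rivera→Lot D $113, Bakr→Lot B $79) loses 119.
Checked against all permutations: $538 is optimal.

Maximum total: $538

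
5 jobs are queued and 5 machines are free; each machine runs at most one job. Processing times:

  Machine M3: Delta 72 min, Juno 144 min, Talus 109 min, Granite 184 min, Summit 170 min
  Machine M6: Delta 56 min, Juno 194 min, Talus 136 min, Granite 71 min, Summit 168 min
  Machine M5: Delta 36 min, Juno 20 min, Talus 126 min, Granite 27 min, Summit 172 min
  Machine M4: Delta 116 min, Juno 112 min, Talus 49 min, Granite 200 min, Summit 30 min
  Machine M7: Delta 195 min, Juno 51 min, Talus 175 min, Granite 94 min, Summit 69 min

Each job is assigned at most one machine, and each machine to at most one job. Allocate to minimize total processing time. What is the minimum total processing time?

Minimum total: 273 min

Optimal: Delta→Machine M6 (56 min), Juno→Machine M7 (51 min), Talus→Machine M3 (109 min), Granite→Machine M5 (27 min), Summit→Machine M4 (30 min) — total 56+51+109+27+30 = 273 min.
Row-greedy (each job in turn takes its cheapest remaining machine) gives 377 min, worse by 104.
Swapping Juno↔Summit (Juno→Machine M4 112 min, Summit→Machine M7 69 min) adds 100.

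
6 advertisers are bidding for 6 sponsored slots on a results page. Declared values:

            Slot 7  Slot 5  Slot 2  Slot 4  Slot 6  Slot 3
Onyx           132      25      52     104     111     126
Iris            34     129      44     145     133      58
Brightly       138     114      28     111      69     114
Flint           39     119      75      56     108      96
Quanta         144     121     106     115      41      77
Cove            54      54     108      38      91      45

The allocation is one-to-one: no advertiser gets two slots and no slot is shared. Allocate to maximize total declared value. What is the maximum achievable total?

Maximum total: $746

Optimal: Onyx→Slot 3 ($126), Iris→Slot 4 ($145), Brightly→Slot 7 ($138), Flint→Slot 6 ($108), Quanta→Slot 5 ($121), Cove→Slot 2 ($108) — total 126+145+138+108+121+108 = $746.
Swapping Cove↔Onyx (Cove→Slot 3 $45, Onyx→Slot 2 $52) loses 137.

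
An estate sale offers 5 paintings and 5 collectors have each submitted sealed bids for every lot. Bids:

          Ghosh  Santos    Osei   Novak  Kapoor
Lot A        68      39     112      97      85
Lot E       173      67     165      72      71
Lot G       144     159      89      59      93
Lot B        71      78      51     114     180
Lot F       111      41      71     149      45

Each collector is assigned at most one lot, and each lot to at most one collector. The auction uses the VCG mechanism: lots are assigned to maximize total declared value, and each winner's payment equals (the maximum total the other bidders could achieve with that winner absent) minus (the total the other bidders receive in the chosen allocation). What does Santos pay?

Santos pays $24.

Efficient allocation: Ghosh→Lot E ($173), Santos→Lot G ($159), Osei→Lot A ($112), Novak→Lot F ($149), Kapoor→Lot B ($180); total welfare W = $773.
Santos receives Lot G at value $159, so the others get W − 159 = $614.
Without Santos: best allocation of the remaining 4 bidders over all 5 lots is Ghosh→Lot G ($144), Osei→Lot E ($165), Novak→Lot F ($149), Kapoor→Lot B ($180), total $638.
VCG payment = (others' best without Santos) − (others' welfare with Santos) = 638 − 614 = $24.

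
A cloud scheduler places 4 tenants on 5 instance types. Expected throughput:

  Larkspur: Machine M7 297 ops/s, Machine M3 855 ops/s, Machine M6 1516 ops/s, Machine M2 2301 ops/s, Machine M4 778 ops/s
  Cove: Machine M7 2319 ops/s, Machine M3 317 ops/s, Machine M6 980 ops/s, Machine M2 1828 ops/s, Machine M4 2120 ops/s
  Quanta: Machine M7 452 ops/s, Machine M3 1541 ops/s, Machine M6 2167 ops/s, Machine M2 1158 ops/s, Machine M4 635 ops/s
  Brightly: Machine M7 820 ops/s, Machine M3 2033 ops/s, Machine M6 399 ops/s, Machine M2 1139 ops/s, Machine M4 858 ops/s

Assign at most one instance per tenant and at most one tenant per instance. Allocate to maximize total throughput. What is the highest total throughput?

Optimal: Larkspur→Machine M2 (2301 ops/s), Cove→Machine M7 (2319 ops/s), Quanta→Machine M6 (2167 ops/s), Brightly→Machine M3 (2033 ops/s) — total 2301+2319+2167+2033 = 8820 ops/s.
Swapping Brightly↔Cove (Brightly→Machine M7 820 ops/s, Cove→Machine M3 317 ops/s) loses 3215.

Max total: 8820 ops/s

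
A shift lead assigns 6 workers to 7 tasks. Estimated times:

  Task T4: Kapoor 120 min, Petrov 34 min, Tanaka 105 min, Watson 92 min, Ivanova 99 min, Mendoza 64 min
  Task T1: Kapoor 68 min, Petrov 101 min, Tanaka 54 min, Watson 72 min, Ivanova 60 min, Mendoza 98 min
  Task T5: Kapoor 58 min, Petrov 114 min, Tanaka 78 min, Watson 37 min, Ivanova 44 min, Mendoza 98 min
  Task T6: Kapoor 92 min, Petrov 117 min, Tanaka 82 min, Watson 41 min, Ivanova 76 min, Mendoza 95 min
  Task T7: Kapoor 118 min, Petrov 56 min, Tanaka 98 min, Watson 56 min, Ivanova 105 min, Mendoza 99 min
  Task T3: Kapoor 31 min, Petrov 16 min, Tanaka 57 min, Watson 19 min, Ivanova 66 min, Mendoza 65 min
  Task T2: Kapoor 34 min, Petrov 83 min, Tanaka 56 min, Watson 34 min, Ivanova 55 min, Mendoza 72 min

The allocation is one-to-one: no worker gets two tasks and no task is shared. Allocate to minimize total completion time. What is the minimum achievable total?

Treat this as an assignment problem: match each worker to one task.
Optimal: Kapoor→Task T2 (34 min), Petrov→Task T3 (16 min), Tanaka→Task T1 (54 min), Watson→Task T6 (41 min), Ivanova→Task T5 (44 min), Mendoza→Task T4 (64 min) — total 34+16+54+41+44+64 = 253 min.
Min-entry greedy (repeatedly take the single cheapest remaining cell) gives 281 min, worse by 28.
No other one-to-one assignment undercuts 253 min.

Minimum total: 253 min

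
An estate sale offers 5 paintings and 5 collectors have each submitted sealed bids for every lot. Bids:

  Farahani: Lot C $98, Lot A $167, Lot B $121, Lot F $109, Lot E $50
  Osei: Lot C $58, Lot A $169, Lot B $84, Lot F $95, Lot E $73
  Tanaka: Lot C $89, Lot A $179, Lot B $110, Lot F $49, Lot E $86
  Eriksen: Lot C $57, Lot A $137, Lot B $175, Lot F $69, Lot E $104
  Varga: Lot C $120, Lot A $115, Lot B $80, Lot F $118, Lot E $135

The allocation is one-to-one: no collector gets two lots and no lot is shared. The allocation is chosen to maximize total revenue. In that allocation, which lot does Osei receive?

Osei receives Lot F.

Optimal: Farahani→Lot C ($98), Osei→Lot F ($95), Tanaka→Lot A ($179), Eriksen→Lot B ($175), Varga→Lot E ($135) — total 98+95+179+175+135 = $682.
Swapping Farahani↔Varga (Farahani→Lot E $50, Varga→Lot C $120) loses 63.
Osei's own top lot is Lot A ($169), but forcing Osei→Lot A and reassigning the rest optimally gives only $677 — worse by 5.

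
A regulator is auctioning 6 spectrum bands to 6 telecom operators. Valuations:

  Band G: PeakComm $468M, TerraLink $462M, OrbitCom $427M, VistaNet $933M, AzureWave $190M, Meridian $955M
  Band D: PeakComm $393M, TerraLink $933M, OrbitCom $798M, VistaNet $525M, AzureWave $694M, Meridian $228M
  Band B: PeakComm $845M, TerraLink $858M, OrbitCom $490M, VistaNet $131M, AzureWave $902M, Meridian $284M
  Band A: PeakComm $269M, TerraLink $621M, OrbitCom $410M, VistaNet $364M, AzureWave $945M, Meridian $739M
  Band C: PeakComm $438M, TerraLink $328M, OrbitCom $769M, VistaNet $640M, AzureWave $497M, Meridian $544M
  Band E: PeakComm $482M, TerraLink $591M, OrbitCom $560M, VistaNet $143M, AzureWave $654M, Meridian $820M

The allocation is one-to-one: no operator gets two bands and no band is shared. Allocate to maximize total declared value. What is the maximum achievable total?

This is the linear assignment problem.
Optimal: PeakComm→Band B ($845M), TerraLink→Band D ($933M), OrbitCom→Band C ($769M), VistaNet→Band G ($933M), AzureWave→Band A ($945M), Meridian→Band E ($820M) — total 845+933+769+933+945+820 = $5245M.
Column-greedy (each band in turn goes to its best remaining operator) gives $4322M, worse by 923.

Max total: $5245M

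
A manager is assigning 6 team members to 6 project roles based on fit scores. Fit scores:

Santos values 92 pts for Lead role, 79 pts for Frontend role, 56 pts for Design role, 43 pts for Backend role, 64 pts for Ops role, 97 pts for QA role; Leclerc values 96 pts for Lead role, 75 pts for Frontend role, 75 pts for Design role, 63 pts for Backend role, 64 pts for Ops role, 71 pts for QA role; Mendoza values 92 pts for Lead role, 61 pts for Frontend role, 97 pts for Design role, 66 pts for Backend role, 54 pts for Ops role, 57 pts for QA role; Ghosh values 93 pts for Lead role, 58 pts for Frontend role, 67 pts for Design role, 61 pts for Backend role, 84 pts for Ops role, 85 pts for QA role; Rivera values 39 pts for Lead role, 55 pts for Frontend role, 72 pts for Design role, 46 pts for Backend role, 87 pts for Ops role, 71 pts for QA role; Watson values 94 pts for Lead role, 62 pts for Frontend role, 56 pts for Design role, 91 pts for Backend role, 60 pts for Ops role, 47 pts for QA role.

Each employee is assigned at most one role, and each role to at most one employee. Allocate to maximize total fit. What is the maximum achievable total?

Max total: 540 pts

This is the linear assignment problem.
Optimal: Santos→QA role (97 pts), Leclerc→Frontend role (75 pts), Mendoza→Design role (97 pts), Ghosh→Lead role (93 pts), Rivera→Ops role (87 pts), Watson→Backend role (91 pts) — total 97+75+97+93+87+91 = 540 pts.
Row-greedy (each employee in turn takes its best remaining role) gives 520 pts, worse by 20.
Next-best assignment: Santos→Frontend role, Leclerc→Lead role, Mendoza→Design role, Ghosh→QA role, Rivera→Ops role, Watson→Backend role = 535 pts.
Every other assignment is strictly worse.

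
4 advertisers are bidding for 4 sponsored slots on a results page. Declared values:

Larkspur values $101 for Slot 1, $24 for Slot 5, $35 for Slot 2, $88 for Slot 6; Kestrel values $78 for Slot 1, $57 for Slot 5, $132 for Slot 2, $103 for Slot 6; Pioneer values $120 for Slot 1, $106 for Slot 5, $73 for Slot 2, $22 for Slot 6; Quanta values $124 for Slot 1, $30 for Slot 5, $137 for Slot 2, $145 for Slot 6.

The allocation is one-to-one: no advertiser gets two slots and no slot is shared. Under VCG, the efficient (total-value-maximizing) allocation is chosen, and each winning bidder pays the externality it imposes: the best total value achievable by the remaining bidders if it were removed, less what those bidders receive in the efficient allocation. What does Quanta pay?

Quanta pays $1.

Efficient allocation: Larkspur→Slot 1 ($101), Kestrel→Slot 2 ($132), Pioneer→Slot 5 ($106), Quanta→Slot 6 ($145); total welfare W = $484.
Quanta receives Slot 6 at value $145, so the others get W − 145 = $339.
Without Quanta: best allocation of the remaining 3 bidders over all 4 slots is Larkspur→Slot 6 ($88), Kestrel→Slot 2 ($132), Pioneer→Slot 1 ($120), total $340.
VCG payment = (others' best without Quanta) − (others' welfare with Quanta) = 340 − 339 = $1.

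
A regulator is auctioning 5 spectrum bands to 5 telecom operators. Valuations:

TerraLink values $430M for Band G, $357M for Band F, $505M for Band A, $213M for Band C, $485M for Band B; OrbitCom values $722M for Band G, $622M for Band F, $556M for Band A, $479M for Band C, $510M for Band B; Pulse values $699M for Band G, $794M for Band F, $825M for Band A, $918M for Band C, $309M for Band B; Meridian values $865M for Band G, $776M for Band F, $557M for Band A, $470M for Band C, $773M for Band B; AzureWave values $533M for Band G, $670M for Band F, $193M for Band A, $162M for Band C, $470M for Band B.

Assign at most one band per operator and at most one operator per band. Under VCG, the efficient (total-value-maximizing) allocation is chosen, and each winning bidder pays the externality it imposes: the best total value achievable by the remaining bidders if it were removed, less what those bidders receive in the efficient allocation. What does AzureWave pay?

AzureWave pays $3M.

Efficient allocation: TerraLink→Band A ($505M), OrbitCom→Band G ($722M), Pulse→Band C ($918M), Meridian→Band B ($773M), AzureWave→Band F ($670M); total welfare W = $3588M.
AzureWave receives Band F at value $670M, so the others get W − 670 = $2918M.
Without AzureWave: best allocation of the remaining 4 bidders over all 5 bands is TerraLink→Band A ($505M), OrbitCom→Band G ($722M), Pulse→Band C ($918M), Meridian→Band F ($776M), total $2921M.
VCG payment = (others' best without AzureWave) − (others' welfare with AzureWave) = 2921 − 2918 = $3M.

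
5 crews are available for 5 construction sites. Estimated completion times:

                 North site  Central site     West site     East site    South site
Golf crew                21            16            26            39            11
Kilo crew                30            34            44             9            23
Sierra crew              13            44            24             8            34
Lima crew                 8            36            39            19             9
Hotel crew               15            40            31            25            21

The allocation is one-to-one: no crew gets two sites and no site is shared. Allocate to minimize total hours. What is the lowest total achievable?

Treat this as an assignment problem: match each crew to one site.
Optimal: Golf crew→Central site (16 hours), Kilo crew→East site (9 hours), Sierra crew→West site (24 hours), Lima crew→South site (9 hours), Hotel crew→North site (15 hours) — total 16+9+24+9+15 = 73 hours.
Min-entry greedy (repeatedly take the single cheapest remaining cell) gives 92 hours, worse by 19.

Min total: 73 hours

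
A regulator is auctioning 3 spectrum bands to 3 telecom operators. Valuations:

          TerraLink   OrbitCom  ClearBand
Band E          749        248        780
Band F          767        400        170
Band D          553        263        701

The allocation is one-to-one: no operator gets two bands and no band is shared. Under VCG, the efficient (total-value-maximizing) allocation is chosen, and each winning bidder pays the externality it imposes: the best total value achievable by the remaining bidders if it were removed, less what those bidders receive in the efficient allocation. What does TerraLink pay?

Efficient allocation: TerraLink→Band E ($749M), OrbitCom→Band F ($400M), ClearBand→Band D ($701M); total welfare W = $1850M.
TerraLink receives Band E at value $749M, so the others get W − 749 = $1101M.
Without TerraLink: best allocation of the remaining 2 bidders over all 3 bands is OrbitCom→Band F ($400M), ClearBand→Band E ($780M), total $1180M.
VCG payment = (others' best without TerraLink) − (others' welfare with TerraLink) = 1180 − 1101 = $79M.

TerraLink pays $79M.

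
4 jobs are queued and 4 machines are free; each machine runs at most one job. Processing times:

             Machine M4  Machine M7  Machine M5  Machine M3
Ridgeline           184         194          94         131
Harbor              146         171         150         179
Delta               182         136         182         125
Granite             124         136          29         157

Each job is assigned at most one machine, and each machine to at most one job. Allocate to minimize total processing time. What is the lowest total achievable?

Min total: 442 min

Optimal: Ridgeline→Machine M3 (131 min), Harbor→Machine M4 (146 min), Delta→Machine M7 (136 min), Granite→Machine M5 (29 min) — total 131+146+136+29 = 442 min.
Row-greedy (each job in turn takes its cheapest remaining machine) gives 501 min, worse by 59.
No other one-to-one assignment undercuts 442 min.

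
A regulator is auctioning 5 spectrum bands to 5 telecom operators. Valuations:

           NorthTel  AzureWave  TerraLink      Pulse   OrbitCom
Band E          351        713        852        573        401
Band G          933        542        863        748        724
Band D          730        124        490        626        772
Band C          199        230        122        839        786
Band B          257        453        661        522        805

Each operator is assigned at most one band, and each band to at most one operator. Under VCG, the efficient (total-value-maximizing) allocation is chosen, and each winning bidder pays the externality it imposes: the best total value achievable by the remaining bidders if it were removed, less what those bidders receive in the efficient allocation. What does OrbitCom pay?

Efficient allocation: NorthTel→Band D ($730M), AzureWave→Band E ($713M), TerraLink→Band G ($863M), Pulse→Band C ($839M), OrbitCom→Band B ($805M); total welfare W = $3950M.
OrbitCom receives Band B at value $805M, so the others get W − 805 = $3145M.
Without OrbitCom: best allocation of the remaining 4 bidders over all 5 bands is NorthTel→Band G ($933M), AzureWave→Band E ($713M), TerraLink→Band B ($661M), Pulse→Band C ($839M), total $3146M.
VCG payment = (others' best without OrbitCom) − (others' welfare with OrbitCom) = 3146 − 3145 = $1M.

OrbitCom pays $1M.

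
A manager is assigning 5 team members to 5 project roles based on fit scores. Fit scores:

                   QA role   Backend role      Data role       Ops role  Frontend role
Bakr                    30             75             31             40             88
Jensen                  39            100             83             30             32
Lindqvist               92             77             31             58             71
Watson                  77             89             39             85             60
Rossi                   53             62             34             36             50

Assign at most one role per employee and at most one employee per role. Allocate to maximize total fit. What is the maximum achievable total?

Maximum total: 410 pts

Optimal: Bakr→Frontend role (88 pts), Jensen→Data role (83 pts), Lindqvist→QA role (92 pts), Watson→Ops role (85 pts), Rossi→Backend role (62 pts) — total 88+83+92+85+62 = 410 pts.
Max-entry greedy (repeatedly take the single best remaining cell) gives 399 pts, worse by 11.
Next-best assignment: Bakr→Frontend role, Jensen→Backend role, Lindqvist→QA role, Watson→Ops role, Rossi→Data role = 399 pts.
Swapping Bakr↔Lindqvist (Bakr→QA role 30 pts, Lindqvist→Frontend role 71 pts) loses 79.
Every other assignment is strictly worse.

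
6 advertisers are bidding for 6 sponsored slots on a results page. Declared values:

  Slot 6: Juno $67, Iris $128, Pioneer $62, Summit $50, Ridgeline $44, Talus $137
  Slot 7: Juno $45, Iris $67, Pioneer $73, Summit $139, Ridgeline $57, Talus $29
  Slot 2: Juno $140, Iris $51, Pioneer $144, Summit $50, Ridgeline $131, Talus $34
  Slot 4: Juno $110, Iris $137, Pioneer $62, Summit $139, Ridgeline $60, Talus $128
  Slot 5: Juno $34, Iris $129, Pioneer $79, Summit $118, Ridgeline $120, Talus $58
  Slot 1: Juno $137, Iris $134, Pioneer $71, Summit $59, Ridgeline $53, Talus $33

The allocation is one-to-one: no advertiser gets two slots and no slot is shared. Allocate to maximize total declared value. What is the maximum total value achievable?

Optimal: Juno→Slot 1 ($137), Iris→Slot 4 ($137), Pioneer→Slot 2 ($144), Summit→Slot 7 ($139), Ridgeline→Slot 5 ($120), Talus→Slot 6 ($137) — total 137+137+144+139+120+137 = $814.
Row-greedy (each advertiser in turn takes its best remaining slot) gives $685, worse by 129.
Next-best assignment: Juno→Slot 1, Iris→Slot 6, Pioneer→Slot 2, Summit→Slot 7, Ridgeline→Slot 5, Talus→Slot 4 = $796.
Every other assignment is strictly worse.

Max total: $814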